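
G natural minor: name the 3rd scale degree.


Reasoning:
Natural minor scale pattern: W-H-W-W-H-W-W (2-1-2-2-1-2-2 semitones)
Starting from G:
  G + 2 semitones → A
  A + 1 semitone → Bb
  Bb + 2 semitones → C
  C + 2 semitones → D
  D + 1 semitone → Eb
  Eb + 2 semitones → F
  F + 2 semitones → G
Scale: G A Bb C D Eb F
Degree 3 = Bb


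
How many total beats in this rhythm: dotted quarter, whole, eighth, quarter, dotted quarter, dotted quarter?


Solution.
Beat values:
  dotted quarter = 1.5 beats
  whole = 4 beats
  eighth = 0.5 beats
  quarter = 1 beat
  dotted quarter = 1.5 beats
  dotted quarter = 1.5 beats
Sum = 1.5 + 4 + 0.5 + 1 + 1.5 + 1.5
= 10 beats


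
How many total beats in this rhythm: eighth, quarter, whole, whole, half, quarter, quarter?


Beat values:
  eighth = 0.5 beats
  quarter = 1 beat
  whole = 4 beats
  whole = 4 beats
  half = 2 beats
  quarter = 1 beat
  quarter = 1 beat
Sum = 0.5 + 1 + 4 + 4 + 2 + 1 + 1
= 13.5 beats


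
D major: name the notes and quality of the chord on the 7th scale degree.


Solution.
D major scale: D E F# G A B C#
Diatonic triad on degree 7 stacks scale notes 7, 2, 4: C# E G
C#→E = 3 semitones; C#→G = 6 semitones → diminished triad
= C# E G (diminished)


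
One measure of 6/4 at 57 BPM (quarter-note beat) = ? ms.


Working:
Quarter-note beat duration = 60000 / 57 ms
Beats per measure (6/4) = 6
One measure = 6 × 60000 / 57 = 360000 / 57 ms
= 6315.8 ms


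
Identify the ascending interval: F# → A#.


Let's work it out.
Letter names: F → A spans 3 letter names → a 3rd
Semitones: F# → A# = 4 half-steps
A 3rd of 4 semitones is a major 3rd
= major 3rd


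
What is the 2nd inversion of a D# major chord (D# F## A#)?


Working:
Root position: D# F## A#
2nd inversion: move root and 3rd up an octave
Bass note: A#
Notes (bottom to top) = A# D# F##


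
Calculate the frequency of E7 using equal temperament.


f = 440 × 2^(n/12) where n = semitones from A4
E7: 31 semitones from A4
f = 440 × 2^(31/12)
f = 2637.02 Hz


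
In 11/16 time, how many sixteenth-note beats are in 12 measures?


Time signature 11/16: the bottom number 16 means the sixteenth note gets one count
The top number 11 means 11 sixteenth-note beats per measure
Total = 11 × 12 measures
= 132 sixteenth-note beats


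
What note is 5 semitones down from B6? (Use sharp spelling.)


Reasoning:
B6: chromatic position 11 in octave 6 → absolute = 6×12 + 11 = 83
Transpose down 5: 83 - 5 = 78
78 = 6×12 + 6 → F# in octave 6
Result = F#6


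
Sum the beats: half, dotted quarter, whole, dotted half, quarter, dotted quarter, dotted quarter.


Beat values:
  half = 2 beats
  dotted quarter = 1.5 beats
  whole = 4 beats
  dotted half = 3 beats
  quarter = 1 beat
  dotted quarter = 1.5 beats
  dotted quarter = 1.5 beats
Sum = 2 + 1.5 + 4 + 3 + 1 + 1.5 + 1.5
= 14.5 beats


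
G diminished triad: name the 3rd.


Step by step:
Diminished triad = root + minor 3rd (3 semitones) + diminished 5th (6 semitones)
A triad on G stacks thirds, so the chord tones use letter names G-B-D
Root: G
Minor 3rd above G: Bb
Diminished 5th above G: Db
The 3rd = Bb


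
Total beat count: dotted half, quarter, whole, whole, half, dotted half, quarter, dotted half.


Step by step:
Beat values:
  dotted half = 3 beats
  quarter = 1 beat
  whole = 4 beats
  whole = 4 beats
  half = 2 beats
  dotted half = 3 beats
  quarter = 1 beat
  dotted half = 3 beats
Sum = 3 + 1 + 4 + 4 + 2 + 3 + 1 + 3
= 21 beats


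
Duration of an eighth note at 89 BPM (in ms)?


Reasoning:
One quarter-note beat = 60000 / BPM = 60000 / 89 ms
Eighth note = 1/2 × quarter note
Duration = 1/2 × 60000 / 89 = 30000 / 89
= 337.1 ms


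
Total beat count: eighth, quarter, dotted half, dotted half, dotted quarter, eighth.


Solution.
Beat values:
  eighth = 0.5 beats
  quarter = 1 beat
  dotted half = 3 beats
  dotted half = 3 beats
  dotted quarter = 1.5 beats
  eighth = 0.5 beats
Sum = 0.5 + 1 + 3 + 3 + 1.5 + 0.5
= 9.5 beats


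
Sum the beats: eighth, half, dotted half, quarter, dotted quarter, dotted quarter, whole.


Step by step:
Beat values:
  eighth = 0.5 beats
  half = 2 beats
  dotted half = 3 beats
  quarter = 1 beat
  dotted quarter = 1.5 beats
  dotted quarter = 1.5 beats
  whole = 4 beats
Sum = 0.5 + 2 + 3 + 1 + 1.5 + 1.5 + 4
= 13.5 beats


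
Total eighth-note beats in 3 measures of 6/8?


Time signature 6/8: the bottom number 8 means the eighth note gets one count
The top number 6 means 6 eighth-note beats per measure
Total = 6 × 3 measures
= 18 eighth-note beats


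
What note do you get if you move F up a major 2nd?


major 2nd: 2 letter names, 2 semitones
Letter: F + 1 → G
Pitch: F + 2 semitones, spelled as a G → G
= G


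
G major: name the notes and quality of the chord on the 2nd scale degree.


Working:
G major scale: G A B C D E F#
Diatonic triad on degree 2 stacks scale notes 2, 4, 6: A C E
A→C = 3 semitones; A→E = 7 semitones → minor triad
= A C E (minor)


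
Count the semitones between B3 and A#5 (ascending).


Working:
Absolute semitone position = octave×12 + chromatic position
B3: 3×12 + 11 = 47
A#5: 5×12 + 10 = 70
Difference = 70 - 47 = 23
= 23 semitones


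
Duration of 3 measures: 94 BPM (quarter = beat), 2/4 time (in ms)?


Reasoning:
Quarter-note beat duration = 60000 / 94 ms
Beats per measure (2/4) = 2
One measure = 2 × 60000 / 94 = 120000 / 94 ms
3 measures = 3 × 120000 / 94 = 360000 / 94
= 3829.8 ms


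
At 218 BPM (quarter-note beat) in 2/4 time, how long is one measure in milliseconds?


Working:
Quarter-note beat duration = 60000 / 218 ms
Beats per measure (2/4) = 2
One measure = 2 × 60000 / 218 = 120000 / 218 ms
= 550.5 ms


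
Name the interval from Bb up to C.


Let's work it out.
Letter names: B → C spans 2 letter names → a 2nd
Semitones: Bb → C = 2 half-steps
A 2nd of 2 semitones is a major 2nd
= major 2nd


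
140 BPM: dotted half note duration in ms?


Solution.
One quarter-note beat = 60000 / BPM = 60000 / 140 ms
Dotted half note = 3 × quarter note
Duration = 3 × 60000 / 140 = 180000 / 140
= 1285.7 ms


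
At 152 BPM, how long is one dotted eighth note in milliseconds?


Reasoning:
One quarter-note beat = 60000 / BPM = 60000 / 152 ms
Dotted eighth note = 3/4 × quarter note
Duration = 3/4 × 60000 / 152 = 45000 / 152
= 296.1 ms


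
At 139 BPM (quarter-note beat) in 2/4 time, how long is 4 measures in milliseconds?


Quarter-note beat duration = 60000 / 139 ms
Beats per measure (2/4) = 2
One measure = 2 × 60000 / 139 = 120000 / 139 ms
4 measures = 4 × 120000 / 139 = 480000 / 139
= 3453.2 ms


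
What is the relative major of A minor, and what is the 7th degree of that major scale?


Step by step:
The relative major shares the key signature and is a minor 3rd above the minor tonic
A minor 3rd above A is C
→ relative major of A minor is C major
C major scale: C D E F G A B
= C major; 7th degree = B


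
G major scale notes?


Working:
Major scale pattern: W-W-H-W-W-W-H (2-2-1-2-2-2-1 semitones)
Starting from G:
  G + 2 semitones → A
  A + 2 semitones → B
  B + 1 semitone → C
  C + 2 semitones → D
  D + 2 semitones → E
  E + 2 semitones → F#
  F# + 1 semitone → G
Scale = G A B C D E F#


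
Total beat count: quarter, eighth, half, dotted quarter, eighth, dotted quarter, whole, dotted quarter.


Beat values:
  quarter = 1 beat
  eighth = 0.5 beats
  half = 2 beats
  dotted quarter = 1.5 beats
  eighth = 0.5 beats
  dotted quarter = 1.5 beats
  whole = 4 beats
  dotted quarter = 1.5 beats
Sum = 1 + 0.5 + 2 + 1.5 + 0.5 + 1.5 + 4 + 1.5
= 12.5 beats


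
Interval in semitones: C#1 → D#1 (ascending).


Reasoning:
Absolute semitone position = octave×12 + chromatic position
C#1: 1×12 + 1 = 13
D#1: 1×12 + 3 = 15
Difference = 15 - 13 = 2
= 2 semitones


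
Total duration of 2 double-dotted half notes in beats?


Base half note = 2 beats
Dot 1 adds half the previous value: +1
Dot 2 adds half the previous value: +1/2
One double-dotted half = 2 + 1 + 1/2 = 7/2
2 of them = 2 × 7/2 = 7
= 7 beats


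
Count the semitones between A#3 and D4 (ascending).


Let's work it out.
Absolute semitone position = octave×12 + chromatic position
A#3: 3×12 + 10 = 46
D4: 4×12 + 2 = 50
Difference = 50 - 46 = 4
= 4 semitones


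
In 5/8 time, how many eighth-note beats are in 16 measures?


Time signature 5/8: the bottom number 8 means the eighth note gets one count
The top number 5 means 5 eighth-note beats per measure
Total = 5 × 16 measures
= 80 eighth-note beats


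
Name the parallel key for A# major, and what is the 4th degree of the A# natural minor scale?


Parallel keys share the same tonic but differ in mode
A# major → parallel is A# minor
A# natural minor scale: A# B# C# D# E# F# G#
= A# minor; 4th degree = D#


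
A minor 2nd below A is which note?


Solution.
A 2nd spans 2 letter names, so from A we land on G
A minor 2nd = 1 semitone below A
Spell G at that pitch: G#
= G#


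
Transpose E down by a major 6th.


Working:
major 6th: 6 letter names, 9 semitones
Letter: E - 5 → G
Pitch: E - 9 semitones, spelled as a G → G
= G


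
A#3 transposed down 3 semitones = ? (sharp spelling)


Solution.
A#3: chromatic position 10 in octave 3 → absolute = 3×12 + 10 = 46
Transpose down 3: 46 - 3 = 43
43 = 3×12 + 7 → G in octave 3
Result = G3


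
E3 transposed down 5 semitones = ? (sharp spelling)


Let's work it out.
E3: chromatic position 4 in octave 3 → absolute = 3×12 + 4 = 40
Transpose down 5: 40 - 5 = 35
35 = 2×12 + 11 → B in octave 2
Result = B2


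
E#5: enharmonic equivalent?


Solution.
Enharmonic notes sound the same pitch but are spelled with different letter names
E# and F name the same pitch class
= F5


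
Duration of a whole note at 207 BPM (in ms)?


One quarter-note beat = 60000 / BPM = 60000 / 207 ms
Whole note = 4 × quarter note
Duration = 4 × 60000 / 207 = 240000 / 207
= 1159.4 ms


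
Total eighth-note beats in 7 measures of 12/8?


Time signature 12/8: the bottom number 8 means the eighth note gets one count
The top number 12 means 12 eighth-note beats per measure
Total = 12 × 7 measures
= 84 eighth-note beats


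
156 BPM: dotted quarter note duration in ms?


Working:
One quarter-note beat = 60000 / BPM = 60000 / 156 ms
Dotted quarter note = 3/2 × quarter note
Duration = 3/2 × 60000 / 156 = 90000 / 156
= 576.9 ms


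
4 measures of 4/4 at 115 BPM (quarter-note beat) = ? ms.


Reasoning:
Quarter-note beat duration = 60000 / 115 ms
Beats per measure (4/4) = 4
One measure = 4 × 60000 / 115 = 240000 / 115 ms
4 measures = 4 × 240000 / 115 = 960000 / 115
= 8347.8 ms


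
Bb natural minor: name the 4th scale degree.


Natural minor scale pattern: W-H-W-W-H-W-W (2-1-2-2-1-2-2 semitones)
Starting from Bb:
  Bb + 2 semitones → C
  C + 1 semitone → Db
  Db + 2 semitones → Eb
  Eb + 2 semitones → F
  F + 1 semitone → Gb
  Gb + 2 semitones → Ab
  Ab + 2 semitones → Bb
Scale: Bb C Db Eb F Gb Ab
Degree 4 = Eb


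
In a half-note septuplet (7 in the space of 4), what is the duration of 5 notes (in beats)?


Let's work it out.
Septuplet: 7 notes occupy the space of 4 half notes
Space = 4 × 2 = 8 beats
Each septuplet note = 8 / 7 = 8/7 beats
5 notes = 5 × 8/7 = 40/7
= 40/7 beats


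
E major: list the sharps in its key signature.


Sharp major keys follow the circle of fifths: C(0), G(1), D(2), A(3), E(4), B(5), F#(6), C#(7)
E major has 4 sharps
Order of sharps: F# C# G# D# A# E# B# → first 4: F#, C#, G#, D#
= F#, C#, G#, D#


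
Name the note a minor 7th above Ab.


Reasoning:
A 7th spans 7 letter names, so from A we land on G
A minor 7th = 10 semitones above Ab
Spell G at that pitch: Gb
= Gb


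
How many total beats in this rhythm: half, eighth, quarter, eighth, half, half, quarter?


Let's work it out.
Beat values:
  half = 2 beats
  eighth = 0.5 beats
  quarter = 1 beat
  eighth = 0.5 beats
  half = 2 beats
  half = 2 beats
  quarter = 1 beat
Sum = 2 + 0.5 + 1 + 0.5 + 2 + 2 + 1
= 9 beats


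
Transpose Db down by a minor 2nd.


Step by step:
minor 2nd: 2 letter names, 1 semitones
Letter: D - 1 → C
Pitch: Db - 1 semitones, spelled as a C → C
= C


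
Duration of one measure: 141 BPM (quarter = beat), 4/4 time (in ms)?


Quarter-note beat duration = 60000 / 141 ms
Beats per measure (4/4) = 4
One measure = 4 × 60000 / 141 = 240000 / 141 ms
= 1702.1 ms


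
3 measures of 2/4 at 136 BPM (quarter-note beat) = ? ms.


Quarter-note beat duration = 60000 / 136 ms
Beats per measure (2/4) = 2
One measure = 2 × 60000 / 136 = 120000 / 136 ms
3 measures = 3 × 120000 / 136 = 360000 / 136
= 2647.1 ms


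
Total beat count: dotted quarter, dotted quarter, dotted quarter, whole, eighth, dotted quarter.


Reasoning:
Beat values:
  dotted quarter = 1.5 beats
  dotted quarter = 1.5 beats
  dotted quarter = 1.5 beats
  whole = 4 beats
  eighth = 0.5 beats
  dotted quarter = 1.5 beats
Sum = 1.5 + 1.5 + 1.5 + 4 + 0.5 + 1.5
= 10.5 beats


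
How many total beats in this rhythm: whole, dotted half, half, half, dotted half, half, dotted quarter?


Beat values:
  whole = 4 beats
  dotted half = 3 beats
  half = 2 beats
  half = 2 beats
  dotted half = 3 beats
  half = 2 beats
  dotted quarter = 1.5 beats
Sum = 4 + 3 + 2 + 2 + 3 + 2 + 1.5
= 17.5 beats


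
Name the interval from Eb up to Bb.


Working:
Letter names: E → B spans 5 letter names → a 5th
Semitones: Eb → Bb = 7 half-steps
A 5th of 7 semitones is a perfect 5th
= perfect 5th


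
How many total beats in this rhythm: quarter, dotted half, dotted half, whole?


Beat values:
  quarter = 1 beat
  dotted half = 3 beats
  dotted half = 3 beats
  whole = 4 beats
Sum = 1 + 3 + 3 + 4
= 11 beats


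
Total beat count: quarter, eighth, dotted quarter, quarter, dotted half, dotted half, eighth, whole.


Let's work it out.
Beat values:
  quarter = 1 beat
  eighth = 0.5 beats
  dotted quarter = 1.5 beats
  quarter = 1 beat
  dotted half = 3 beats
  dotted half = 3 beats
  eighth = 0.5 beats
  whole = 4 beats
Sum = 1 + 0.5 + 1.5 + 1 + 3 + 3 + 0.5 + 4
= 14.5 beats


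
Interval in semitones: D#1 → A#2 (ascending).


Let's work it out.
Absolute semitone position = octave×12 + chromatic position
D#1: 1×12 + 3 = 15
A#2: 2×12 + 10 = 34
Difference = 34 - 15 = 19
= 19 semitones


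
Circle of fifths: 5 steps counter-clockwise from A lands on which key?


Let's work it out.
Each counter-clockwise step moves down a perfect 5th (= up a perfect 4th)
From A: A → D → G → C → F → Bb
= Bb


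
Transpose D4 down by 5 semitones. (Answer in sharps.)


Working:
D4: chromatic position 2 in octave 4 → absolute = 4×12 + 2 = 50
Transpose down 5: 50 - 5 = 45
45 = 3×12 + 9 → A in octave 3
Result = A3


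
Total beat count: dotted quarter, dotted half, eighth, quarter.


Solution.
Beat values:
  dotted quarter = 1.5 beats
  dotted half = 3 beats
  eighth = 0.5 beats
  quarter = 1 beat
Sum = 1.5 + 3 + 0.5 + 1
= 6 beats


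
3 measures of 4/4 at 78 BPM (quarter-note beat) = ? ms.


Quarter-note beat duration = 60000 / 78 ms
Beats per measure (4/4) = 4
One measure = 4 × 60000 / 78 = 240000 / 78 ms
3 measures = 3 × 240000 / 78 = 720000 / 78
= 9230.8 ms


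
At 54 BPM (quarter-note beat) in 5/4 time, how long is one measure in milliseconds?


Quarter-note beat duration = 60000 / 54 ms
Beats per measure (5/4) = 5
One measure = 5 × 60000 / 54 = 300000 / 54 ms
= 5555.6 ms


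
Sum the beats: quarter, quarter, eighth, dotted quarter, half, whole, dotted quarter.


Beat values:
  quarter = 1 beat
  quarter = 1 beat
  eighth = 0.5 beats
  dotted quarter = 1.5 beats
  half = 2 beats
  whole = 4 beats
  dotted quarter = 1.5 beats
Sum = 1 + 1 + 0.5 + 1.5 + 2 + 4 + 1.5
= 11.5 beats


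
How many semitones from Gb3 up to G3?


Absolute semitone position = octave×12 + chromatic position
Gb3: 3×12 + 6 = 42
G3: 3×12 + 7 = 43
Difference = 43 - 42 = 1
= 1 semitone


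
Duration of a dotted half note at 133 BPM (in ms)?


Step by step:
One quarter-note beat = 60000 / BPM = 60000 / 133 ms
Dotted half note = 3 × quarter note
Duration = 3 × 60000 / 133 = 180000 / 133
= 1353.4 ms


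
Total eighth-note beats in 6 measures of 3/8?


Step by step:
Time signature 3/8: the bottom number 8 means the eighth note gets one count
The top number 3 means 3 eighth-note beats per measure
Total = 3 × 6 measures
= 18 eighth-note beats


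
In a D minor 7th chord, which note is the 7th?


Solution.
Minor 7th chord = root + minor 3rd + perfect 5th + minor 7th
Seventh chords stack in thirds, so the letter names are D-F-A-C
Root: D
Minor 3rd above D: F
Perfect 5th above D: A
Minor 7th above D: C
The 7th = C


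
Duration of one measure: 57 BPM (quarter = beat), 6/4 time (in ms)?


Reasoning:
Quarter-note beat duration = 60000 / 57 ms
Beats per measure (6/4) = 6
One measure = 6 × 60000 / 57 = 360000 / 57 ms
= 6315.8 ms


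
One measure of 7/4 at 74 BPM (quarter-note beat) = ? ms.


Quarter-note beat duration = 60000 / 74 ms
Beats per measure (7/4) = 7
One measure = 7 × 60000 / 74 = 420000 / 74 ms
= 5675.7 ms


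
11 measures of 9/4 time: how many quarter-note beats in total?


Time signature 9/4: the bottom number 4 means the quarter note gets one count
The top number 9 means 9 quarter-note beats per measure
Total = 9 × 11 measures
= 99 quarter-note beats


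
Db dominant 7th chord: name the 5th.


Solution.
Dominant 7th chord = root + major 3rd + perfect 5th + minor 7th
Seventh chords stack in thirds, so the letter names are D-F-A-C
Root: Db
Major 3rd above Db: F
Perfect 5th above Db: Ab
Minor 7th above Db: Cb
The 5th = Ab


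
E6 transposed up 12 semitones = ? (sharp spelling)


Solution.
E6: chromatic position 4 in octave 6 → absolute = 6×12 + 4 = 76
Transpose up 12: 76 + 12 = 88
88 = 7×12 + 4 → E in octave 7
Result = E7


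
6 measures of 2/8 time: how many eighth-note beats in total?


Step by step:
Time signature 2/8: the bottom number 8 means the eighth note gets one count
The top number 2 means 2 eighth-note beats per measure
Total = 2 × 6 measures
= 12 eighth-note beats


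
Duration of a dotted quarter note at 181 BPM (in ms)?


Step by step:
One quarter-note beat = 60000 / BPM = 60000 / 181 ms
Dotted quarter note = 3/2 × quarter note
Duration = 3/2 × 60000 / 181 = 90000 / 181
= 497.2 ms


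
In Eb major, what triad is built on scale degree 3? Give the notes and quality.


Step by step:
Eb major scale: Eb F G Ab Bb C D
Diatonic triad on degree 3 stacks scale notes 3, 5, 7: G Bb D
G→Bb = 3 semitones; G→D = 7 semitones → minor triad
= G Bb D (minor)


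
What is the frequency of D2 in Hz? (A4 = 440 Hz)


Reasoning:
f = 440 × 2^(n/12) where n = semitones from A4
D2: -31 semitones from A4
f = 440 × 2^(-31/12)
f = 73.42 Hz


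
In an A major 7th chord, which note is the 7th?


Solution.
Major 7th chord = root + major 3rd + perfect 5th + major 7th
Seventh chords stack in thirds, so the letter names are A-C-E-G
Root: A
Major 3rd above A: C#
Perfect 5th above A: E
Major 7th above A: G#
The 7th = G#


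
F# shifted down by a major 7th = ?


Let's work it out.
major 7th: 7 letter names, 11 semitones
Letter: F - 6 → G
Pitch: F# - 11 semitones, spelled as a G → G
= G


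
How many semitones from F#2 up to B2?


Let's work it out.
Absolute semitone position = octave×12 + chromatic position
F#2: 2×12 + 6 = 30
B2: 2×12 + 11 = 35
Difference = 35 - 30 = 5
= 5 semitones


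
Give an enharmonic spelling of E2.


Enharmonic notes sound the same pitch but are spelled with different letter names
E and Fb name the same pitch class
= Fb2


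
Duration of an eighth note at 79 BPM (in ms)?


Reasoning:
One quarter-note beat = 60000 / BPM = 60000 / 79 ms
Eighth note = 1/2 × quarter note
Duration = 1/2 × 60000 / 79 = 30000 / 79
= 379.7 ms


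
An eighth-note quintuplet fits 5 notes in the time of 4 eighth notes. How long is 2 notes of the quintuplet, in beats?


Quintuplet: 5 notes occupy the space of 4 eighth notes
Space = 4 × 1/2 = 2 beats
Each quintuplet note = 2 / 5 = 2/5 beats
2 notes = 2 × 2/5 = 4/5
= 4/5 beats


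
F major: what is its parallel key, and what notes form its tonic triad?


Reasoning:
Parallel keys share the same tonic but differ in mode
F major → parallel is F minor
Tonic triad of F minor = F Ab C
= F minor; triad = F Ab C


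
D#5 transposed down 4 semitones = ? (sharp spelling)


Working:
D#5: chromatic position 3 in octave 5 → absolute = 5×12 + 3 = 63
Transpose down 4: 63 - 4 = 59
59 = 4×12 + 11 → B in octave 4
Result = B4


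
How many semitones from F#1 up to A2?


Working:
Absolute semitone position = octave×12 + chromatic position
F#1: 1×12 + 6 = 18
A2: 2×12 + 9 = 33
Difference = 33 - 18 = 15
= 15 semitones


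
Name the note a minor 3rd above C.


Solution.
A 3rd spans 3 letter names, so from C we land on E
A minor 3rd = 3 semitones above C
Spell E at that pitch: Eb
= Eb


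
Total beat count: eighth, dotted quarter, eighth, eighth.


Let's work it out.
Beat values:
  eighth = 0.5 beats
  dotted quarter = 1.5 beats
  eighth = 0.5 beats
  eighth = 0.5 beats
Sum = 0.5 + 1.5 + 0.5 + 0.5
= 3 beats


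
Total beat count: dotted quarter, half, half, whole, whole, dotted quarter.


Solution.
Beat values:
  dotted quarter = 1.5 beats
  half = 2 beats
  half = 2 beats
  whole = 4 beats
  whole = 4 beats
  dotted quarter = 1.5 beats
Sum = 1.5 + 2 + 2 + 4 + 4 + 1.5
= 15 beats


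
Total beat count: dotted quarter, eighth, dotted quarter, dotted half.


Working:
Beat values:
  dotted quarter = 1.5 beats
  eighth = 0.5 beats
  dotted quarter = 1.5 beats
  dotted half = 3 beats
Sum = 1.5 + 0.5 + 1.5 + 3
= 6.5 beats


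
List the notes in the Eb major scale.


Major scale pattern: W-W-H-W-W-W-H (2-2-1-2-2-2-1 semitones)
Starting from Eb:
  Eb + 2 semitones → F
  F + 2 semitones → G
  G + 1 semitone → Ab
  Ab + 2 semitones → Bb
  Bb + 2 semitones → C
  C + 2 semitones → D
  D + 1 semitone → Eb
Scale = Eb F G Ab Bb C D


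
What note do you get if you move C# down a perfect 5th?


Solution.
perfect 5th: 5 letter names, 7 semitones
Letter: C - 4 → F
Pitch: C# - 7 semitones, spelled as an F → F#
= F#


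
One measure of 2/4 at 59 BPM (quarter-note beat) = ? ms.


Quarter-note beat duration = 60000 / 59 ms
Beats per measure (2/4) = 2
One measure = 2 × 60000 / 59 = 120000 / 59 ms
= 2033.9 ms


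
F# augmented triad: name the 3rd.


Augmented triad = root + major 3rd (4 semitones) + augmented 5th (8 semitones)
A triad on F# stacks thirds, so the chord tones use letter names F-A-C
Root: F#
Major 3rd above F#: A#
Augmented 5th above F#: C##
The 3rd = A#


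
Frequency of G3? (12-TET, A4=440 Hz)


Let's work it out.
f = 440 × 2^(n/12) where n = semitones from A4
G3: -14 semitones from A4
f = 440 × 2^(-14/12)
f = 196.00 Hz


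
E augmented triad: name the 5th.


Augmented triad = root + major 3rd (4 semitones) + augmented 5th (8 semitones)
A triad on E stacks thirds, so the chord tones use letter names E-G-B
Root: E
Major 3rd above E: G#
Augmented 5th above E: B#
The 5th = B#


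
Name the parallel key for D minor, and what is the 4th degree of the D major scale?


Reasoning:
Parallel keys share the same tonic but differ in mode
D minor → parallel is D major
D major scale: D E F# G A B C#
= D major; 4th degree = G


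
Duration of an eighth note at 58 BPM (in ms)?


Let's work it out.
One quarter-note beat = 60000 / BPM = 60000 / 58 ms
Eighth note = 1/2 × quarter note
Duration = 1/2 × 60000 / 58 = 30000 / 58
= 517.2 ms


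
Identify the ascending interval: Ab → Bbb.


Step by step:
Letter names: A → B spans 2 letter names → a 2nd
Semitones: Ab → Bbb = 1 half-step
A 2nd of 1 semitone is a minor 2nd
= minor 2nd


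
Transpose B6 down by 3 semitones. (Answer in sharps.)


Reasoning:
B6: chromatic position 11 in octave 6 → absolute = 6×12 + 11 = 83
Transpose down 3: 83 - 3 = 80
80 = 6×12 + 8 → G# in octave 6
Result = G#6


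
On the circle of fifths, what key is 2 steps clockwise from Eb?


Reasoning:
Each clockwise step on the circle of fifths moves up a perfect 5th
From Eb: Eb → Bb → F
= F


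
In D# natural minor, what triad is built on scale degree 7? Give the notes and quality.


Solution.
D# natural minor scale: D# E# F# G# A# B C#
Diatonic triad on degree 7 stacks scale notes 7, 2, 4: C# E# G#
C#→E# = 4 semitones; C#→G# = 7 semitones → major triad
= C# E# G# (major)


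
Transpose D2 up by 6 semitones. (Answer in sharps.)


Working:
D2: chromatic position 2 in octave 2 → absolute = 2×12 + 2 = 26
Transpose up 6: 26 + 6 = 32
32 = 2×12 + 8 → G# in octave 2
Result = G#2


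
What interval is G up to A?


Reasoning:
Letter names: G → A spans 2 letter names → a 2nd
Semitones: G → A = 2 half-steps
A 2nd of 2 semitones is a major 2nd
= major 2nd


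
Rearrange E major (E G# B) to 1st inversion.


Step by step:
Root position: E G# B
1st inversion: move root up an octave
Bass note: G#
Notes (bottom to top) = G# B E


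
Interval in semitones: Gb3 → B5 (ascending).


Absolute semitone position = octave×12 + chromatic position
Gb3: 3×12 + 6 = 42
B5: 5×12 + 11 = 71
Difference = 71 - 42 = 29
= 29 semitones


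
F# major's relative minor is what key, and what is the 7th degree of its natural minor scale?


Working:
The relative minor shares the major's key signature and starts on its 6th degree
6th degree = a major 6th above the tonic; a major 6th above F# is D#
→ relative minor of F# major is D# minor
D# natural minor scale: D# E# F# G# A# B C#
= D# minor; 7th degree = C#


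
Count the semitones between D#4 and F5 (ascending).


Absolute semitone position = octave×12 + chromatic position
D#4: 4×12 + 3 = 51
F5: 5×12 + 5 = 65
Difference = 65 - 51 = 14
= 14 semitones


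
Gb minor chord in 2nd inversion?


Let's work it out.
Root position: Gb Bbb Db
2nd inversion: move root and 3rd up an octave
Bass note: Db
Notes (bottom to top) = Db Gb Bbb


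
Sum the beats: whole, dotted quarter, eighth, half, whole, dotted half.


Step by step:
Beat values:
  whole = 4 beats
  dotted quarter = 1.5 beats
  eighth = 0.5 beats
  half = 2 beats
  whole = 4 beats
  dotted half = 3 beats
Sum = 4 + 1.5 + 0.5 + 2 + 4 + 3
= 15 beats


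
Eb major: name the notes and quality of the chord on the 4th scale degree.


Working:
Eb major scale: Eb F G Ab Bb C D
Diatonic triad on degree 4 stacks scale notes 4, 6, 1: Ab C Eb
Ab→C = 4 semitones; Ab→Eb = 7 semitones → major triad
= Ab C Eb (major)


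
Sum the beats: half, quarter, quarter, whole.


Solution.
Beat values:
  half = 2 beats
  quarter = 1 beat
  quarter = 1 beat
  whole = 4 beats
Sum = 2 + 1 + 1 + 4
= 8 beats


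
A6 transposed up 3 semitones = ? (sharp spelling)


Reasoning:
A6: chromatic position 9 in octave 6 → absolute = 6×12 + 9 = 81
Transpose up 3: 81 + 3 = 84
84 = 7×12 + 0 → C in octave 7
Result = C7


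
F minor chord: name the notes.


Minor triad = root + minor 3rd (3 semitones) + perfect 5th (7 semitones)
A triad on F stacks thirds, so the chord tones use letter names F-A-C
Root: F
Minor 3rd above F: Ab
Perfect 5th above F: C
Chord = F Ab C


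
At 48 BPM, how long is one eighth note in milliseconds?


One quarter-note beat = 60000 / BPM = 60000 / 48 ms
Eighth note = 1/2 × quarter note
Duration = 1/2 × 60000 / 48 = 30000 / 48
= 625.0 ms


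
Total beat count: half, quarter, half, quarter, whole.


Solution.
Beat values:
  half = 2 beats
  quarter = 1 beat
  half = 2 beats
  quarter = 1 beat
  whole = 4 beats
Sum = 2 + 1 + 2 + 1 + 4
= 10 beats


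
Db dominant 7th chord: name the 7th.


Solution.
Dominant 7th chord = root + major 3rd + perfect 5th + minor 7th
Seventh chords stack in thirds, so the letter names are D-F-A-C
Root: Db
Major 3rd above Db: F
Perfect 5th above Db: Ab
Minor 7th above Db: Cb
The 7th = Cb


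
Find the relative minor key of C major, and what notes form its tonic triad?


Reasoning:
The relative minor shares the major's key signature and starts on its 6th degree
6th degree = a major 6th above the tonic; a major 6th above C is A
→ relative minor of C major is A minor
Tonic triad of A minor = root + minor 3rd + perfect 5th = A C E
= A minor; triad = A C E


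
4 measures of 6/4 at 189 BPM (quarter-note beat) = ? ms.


Working:
Quarter-note beat duration = 60000 / 189 ms
Beats per measure (6/4) = 6
One measure = 6 × 60000 / 189 = 360000 / 189 ms
4 measures = 4 × 360000 / 189 = 1440000 / 189
= 7619.0 ms


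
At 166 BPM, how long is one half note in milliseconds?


One quarter-note beat = 60000 / BPM = 60000 / 166 ms
Half note = 2 × quarter note
Duration = 2 × 60000 / 166 = 120000 / 166
= 722.9 ms


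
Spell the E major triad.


Let's work it out.
Major triad = root + major 3rd (4 semitones) + perfect 5th (7 semitones)
A triad on E stacks thirds, so the chord tones use letter names E-G-B
Root: E
Major 3rd above E: G#
Perfect 5th above E: B
Chord = E G# B


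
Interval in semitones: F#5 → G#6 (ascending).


Absolute semitone position = octave×12 + chromatic position
F#5: 5×12 + 6 = 66
G#6: 6×12 + 8 = 80
Difference = 80 - 66 = 14
= 14 semitones


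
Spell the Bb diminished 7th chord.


Solution.
Diminished 7th chord = root + minor 3rd + diminished 5th + diminished 7th
Seventh chords stack in thirds, so the letter names are B-D-F-A
Root: Bb
Minor 3rd above Bb: Db
Diminished 5th above Bb: Fb
Diminished 7th above Bb: Abb
Chord = Bb Db Fb Abb


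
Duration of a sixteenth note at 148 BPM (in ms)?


Step by step:
One quarter-note beat = 60000 / BPM = 60000 / 148 ms
Sixteenth note = 1/4 × quarter note
Duration = 1/4 × 60000 / 148 = 15000 / 148
= 101.4 ms


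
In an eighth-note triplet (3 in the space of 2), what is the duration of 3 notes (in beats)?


Working:
Triplet: 3 notes occupy the space of 2 eighth notes
Space = 2 × 1/2 = 1 beat
Each triplet note = 1 / 3 = 1/3 beats
3 notes = 3 × 1/3 = 1
= 1 beat


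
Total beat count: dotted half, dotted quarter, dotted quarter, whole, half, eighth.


Reasoning:
Beat values:
  dotted half = 3 beats
  dotted quarter = 1.5 beats
  dotted quarter = 1.5 beats
  whole = 4 beats
  half = 2 beats
  eighth = 0.5 beats
Sum = 3 + 1.5 + 1.5 + 4 + 2 + 0.5
= 12.5 beats


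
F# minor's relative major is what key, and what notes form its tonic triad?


Reasoning:
The relative major shares the key signature and is a minor 3rd above the minor tonic
A minor 3rd above F# is A
→ relative major of F# minor is A major
Tonic triad of A major = root + major 3rd + perfect 5th = A C# E
= A major; triad = A C# E


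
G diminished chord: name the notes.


Diminished triad = root + minor 3rd (3 semitones) + diminished 5th (6 semitones)
A triad on G stacks thirds, so the chord tones use letter names G-B-D
Root: G
Minor 3rd above G: Bb
Diminished 5th above G: Db
Chord = G Bb Db


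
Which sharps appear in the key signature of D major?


Sharp major keys follow the circle of fifths: C(0), G(1), D(2), A(3), E(4), B(5), F#(6), C#(7)
D major has 2 sharps
Order of sharps: F# C# G# D# A# E# B# → first 2: F#, C#
= F#, C#


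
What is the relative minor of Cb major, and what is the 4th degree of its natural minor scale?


Reasoning:
The relative minor shares the major's key signature and starts on its 6th degree
6th degree = a major 6th above the tonic; a major 6th above Cb is Ab
→ relative minor of Cb major is Ab minor
Ab natural minor scale: Ab Bb Cb Db Eb Fb Gb
= Ab minor; 4th degree = Db


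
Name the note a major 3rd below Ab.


Working:
A 3rd spans 3 letter names, so from A we land on F
A major 3rd = 4 semitones below Ab
Spell F at that pitch: Fb
= Fb


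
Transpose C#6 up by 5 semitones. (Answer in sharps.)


Working:
C#6: chromatic position 1 in octave 6 → absolute = 6×12 + 1 = 73
Transpose up 5: 73 + 5 = 78
78 = 6×12 + 6 → F# in octave 6
Result = F#6


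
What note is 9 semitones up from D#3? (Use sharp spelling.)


Solution.
D#3: chromatic position 3 in octave 3 → absolute = 3×12 + 3 = 39
Transpose up 9: 39 + 9 = 48
48 = 4×12 + 0 → C in octave 4
Result = C4


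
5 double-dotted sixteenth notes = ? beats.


Reasoning:
Base sixteenth note = 1/4 beats
Dot 1 adds half the previous value: +1/8
Dot 2 adds half the previous value: +1/16
One double-dotted sixteenth = 1/4 + 1/8 + 1/16 = 7/16
5 of them = 5 × 7/16 = 35/16
= 35/16 beats


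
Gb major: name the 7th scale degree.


Major scale pattern: W-W-H-W-W-W-H (2-2-1-2-2-2-1 semitones)
Starting from Gb:
  Gb + 2 semitones → Ab
  Ab + 2 semitones → Bb
  Bb + 1 semitone → Cb
  Cb + 2 semitones → Db
  Db + 2 semitones → Eb
  Eb + 2 semitones → F
  F + 1 semitone → Gb
Scale: Gb Ab Bb Cb Db Eb F
Degree 7 = F


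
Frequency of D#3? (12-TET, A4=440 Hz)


Solution.
f = 440 × 2^(n/12) where n = semitones from A4
D#3: -18 semitones from A4
f = 440 × 2^(-18/12)
f = 155.56 Hz


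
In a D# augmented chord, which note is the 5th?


Augmented triad = root + major 3rd (4 semitones) + augmented 5th (8 semitones)
A triad on D# stacks thirds, so the chord tones use letter names D-F-A
Root: D#
Major 3rd above D#: F##
Augmented 5th above D#: A##
The 5th = A##


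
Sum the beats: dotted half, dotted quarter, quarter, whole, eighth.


Solution.
Beat values:
  dotted half = 3 beats
  dotted quarter = 1.5 beats
  quarter = 1 beat
  whole = 4 beats
  eighth = 0.5 beats
Sum = 3 + 1.5 + 1 + 4 + 0.5
= 10 beats


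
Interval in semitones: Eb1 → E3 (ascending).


Reasoning:
Absolute semitone position = octave×12 + chromatic position
Eb1: 1×12 + 3 = 15
E3: 3×12 + 4 = 40
Difference = 40 - 15 = 25
= 25 semitones


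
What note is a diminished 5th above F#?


Step by step:
A 5th spans 5 letter names, so from F we land on C
A diminished 5th = 6 semitones above F#
Spell C at that pitch: C
= C


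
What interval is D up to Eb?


Reasoning:
Letter names: D → E spans 2 letter names → a 2nd
Semitones: D → Eb = 1 half-step
A 2nd of 1 semitone is a minor 2nd
= minor 2nd


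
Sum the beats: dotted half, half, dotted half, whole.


Let's work it out.
Beat values:
  dotted half = 3 beats
  half = 2 beats
  dotted half = 3 beats
  whole = 4 beats
Sum = 3 + 2 + 3 + 4
= 12 beats


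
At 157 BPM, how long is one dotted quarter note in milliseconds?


One quarter-note beat = 60000 / BPM = 60000 / 157 ms
Dotted quarter note = 3/2 × quarter note
Duration = 3/2 × 60000 / 157 = 90000 / 157
= 573.2 ms


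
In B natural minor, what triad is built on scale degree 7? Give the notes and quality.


Let's work it out.
B natural minor scale: B C# D E F# G A
Diatonic triad on degree 7 stacks scale notes 7, 2, 4: A C# E
A→C# = 4 semitones; A→E = 7 semitones → major triad
= A C# E (major)


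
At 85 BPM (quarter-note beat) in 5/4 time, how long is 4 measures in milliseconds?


Reasoning:
Quarter-note beat duration = 60000 / 85 ms
Beats per measure (5/4) = 5
One measure = 5 × 60000 / 85 = 300000 / 85 ms
4 measures = 4 × 300000 / 85 = 1200000 / 85
= 14117.6 ms


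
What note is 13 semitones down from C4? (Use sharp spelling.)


Reasoning:
C4: chromatic position 0 in octave 4 → absolute = 4×12 + 0 = 48
Transpose down 13: 48 - 13 = 35
35 = 2×12 + 11 → B in octave 2
Result = B2


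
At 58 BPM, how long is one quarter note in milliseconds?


Let's work it out.
One quarter-note beat = 60000 / BPM = 60000 / 58 ms
Duration = 60000 / 58
= 1034.5 ms


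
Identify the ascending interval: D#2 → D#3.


Solution.
Letter names: D → D spans 8 letter names → an octave
Semitones: D#2 → D#3 = 12 half-steps
An octave of 12 semitones is a perfect octave
= perfect octave


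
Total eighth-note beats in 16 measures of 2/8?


Reasoning:
Time signature 2/8: the bottom number 8 means the eighth note gets one count
The top number 2 means 2 eighth-note beats per measure
Total = 2 × 16 measures
= 32 eighth-note beats


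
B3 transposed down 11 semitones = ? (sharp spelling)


B3: chromatic position 11 in octave 3 → absolute = 3×12 + 11 = 47
Transpose down 11: 47 - 11 = 36
36 = 3×12 + 0 → C in octave 3
Result = C3


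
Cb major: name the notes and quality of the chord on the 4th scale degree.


Working:
Cb major scale: Cb Db Eb Fb Gb Ab Bb
Diatonic triad on degree 4 stacks scale notes 4, 6, 1: Fb Ab Cb
Fb→Ab = 4 semitones; Fb→Cb = 7 semitones → major triad
= Fb Ab Cb (major)


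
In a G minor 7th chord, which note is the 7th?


Minor 7th chord = root + minor 3rd + perfect 5th + minor 7th
Seventh chords stack in thirds, so the letter names are G-B-D-F
Root: G
Minor 3rd above G: Bb
Perfect 5th above G: D
Minor 7th above G: F
The 7th = F


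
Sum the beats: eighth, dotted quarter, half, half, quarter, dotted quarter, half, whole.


Working:
Beat values:
  eighth = 0.5 beats
  dotted quarter = 1.5 beats
  half = 2 beats
  half = 2 beats
  quarter = 1 beat
  dotted quarter = 1.5 beats
  half = 2 beats
  whole = 4 beats
Sum = 0.5 + 1.5 + 2 + 2 + 1 + 1.5 + 2 + 4
= 14.5 beats


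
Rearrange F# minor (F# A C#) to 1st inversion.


Let's work it out.
Root position: F# A C#
1st inversion: move root up an octave
Bass note: A
Notes (bottom to top) = A C# F#


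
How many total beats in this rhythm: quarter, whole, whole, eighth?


Step by step:
Beat values:
  quarter = 1 beat
  whole = 4 beats
  whole = 4 beats
  eighth = 0.5 beats
Sum = 1 + 4 + 4 + 0.5
= 9.5 beats


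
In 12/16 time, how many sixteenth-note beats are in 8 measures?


Time signature 12/16: the bottom number 16 means the sixteenth note gets one count
The top number 12 means 12 sixteenth-note beats per measure
Total = 12 × 8 measures
= 96 sixteenth-note beats


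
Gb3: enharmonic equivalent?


Working:
Enharmonic notes sound the same pitch but are spelled with different letter names
Gb and F# name the same pitch class
= F#3


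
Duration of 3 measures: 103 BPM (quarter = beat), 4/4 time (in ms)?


Quarter-note beat duration = 60000 / 103 ms
Beats per measure (4/4) = 4
One measure = 4 × 60000 / 103 = 240000 / 103 ms
3 measures = 3 × 240000 / 103 = 720000 / 103
= 6990.3 ms


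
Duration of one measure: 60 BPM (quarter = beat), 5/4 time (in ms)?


Working:
Quarter-note beat duration = 60000 / 60 ms
Beats per measure (5/4) = 5
One measure = 5 × 60000 / 60 = 300000 / 60 ms
= 5000.0 ms


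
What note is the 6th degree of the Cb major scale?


Working:
Major scale pattern: W-W-H-W-W-W-H (2-2-1-2-2-2-1 semitones)
Starting from Cb:
  Cb + 2 semitones → Db
  Db + 2 semitones → Eb
  Eb + 1 semitone → Fb
  Fb + 2 semitones → Gb
  Gb + 2 semitones → Ab
  Ab + 2 semitones → Bb
  Bb + 1 semitone → Cb
Scale: Cb Db Eb Fb Gb Ab Bb
Degree 6 = Ab


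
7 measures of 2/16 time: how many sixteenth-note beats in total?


Solution.
Time signature 2/16: the bottom number 16 means the sixteenth note gets one count
The top number 2 means 2 sixteenth-note beats per measure
Total = 2 × 7 measures
= 14 sixteenth-note beats


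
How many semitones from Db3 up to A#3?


Absolute semitone position = octave×12 + chromatic position
Db3: 3×12 + 1 = 37
A#3: 3×12 + 10 = 46
Difference = 46 - 37 = 9
= 9 semitones


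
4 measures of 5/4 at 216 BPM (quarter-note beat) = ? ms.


Quarter-note beat duration = 60000 / 216 ms
Beats per measure (5/4) = 5
One measure = 5 × 60000 / 216 = 300000 / 216 ms
4 measures = 4 × 300000 / 216 = 1200000 / 216
= 5555.6 ms
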